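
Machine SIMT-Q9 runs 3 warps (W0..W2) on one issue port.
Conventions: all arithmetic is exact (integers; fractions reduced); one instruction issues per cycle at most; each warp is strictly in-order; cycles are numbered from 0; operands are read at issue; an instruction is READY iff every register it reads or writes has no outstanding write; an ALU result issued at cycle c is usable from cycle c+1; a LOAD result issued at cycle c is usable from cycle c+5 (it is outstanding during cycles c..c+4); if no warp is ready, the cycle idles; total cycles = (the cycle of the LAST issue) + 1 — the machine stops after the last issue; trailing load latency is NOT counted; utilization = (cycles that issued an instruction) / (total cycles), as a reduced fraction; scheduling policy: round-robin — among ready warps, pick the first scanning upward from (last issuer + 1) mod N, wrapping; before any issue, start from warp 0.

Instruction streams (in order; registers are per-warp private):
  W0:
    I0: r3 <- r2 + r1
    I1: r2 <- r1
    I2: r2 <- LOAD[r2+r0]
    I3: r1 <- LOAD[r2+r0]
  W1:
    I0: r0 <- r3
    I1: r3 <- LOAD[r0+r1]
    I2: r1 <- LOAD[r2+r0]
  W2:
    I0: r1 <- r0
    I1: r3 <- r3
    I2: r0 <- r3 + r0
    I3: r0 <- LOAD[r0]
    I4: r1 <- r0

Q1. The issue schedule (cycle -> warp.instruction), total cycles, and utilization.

cycle 0: W0.I0
cycle 1: W1.I0
cycle 2: W2.I0
cycle 3: W0.I1
cycle 4: W1.I1
cycle 5: W2.I1
cycle 6: W0.I2
cycle 7: W1.I2
cycle 8: W2.I2
cycle 9: W2.I3
cycle 10: idle
cycle 11: W0.I3
cycle 12: idle
cycle 13: idle
cycle 14: W2.I4

Answer: 15 cycles, utilization 4/5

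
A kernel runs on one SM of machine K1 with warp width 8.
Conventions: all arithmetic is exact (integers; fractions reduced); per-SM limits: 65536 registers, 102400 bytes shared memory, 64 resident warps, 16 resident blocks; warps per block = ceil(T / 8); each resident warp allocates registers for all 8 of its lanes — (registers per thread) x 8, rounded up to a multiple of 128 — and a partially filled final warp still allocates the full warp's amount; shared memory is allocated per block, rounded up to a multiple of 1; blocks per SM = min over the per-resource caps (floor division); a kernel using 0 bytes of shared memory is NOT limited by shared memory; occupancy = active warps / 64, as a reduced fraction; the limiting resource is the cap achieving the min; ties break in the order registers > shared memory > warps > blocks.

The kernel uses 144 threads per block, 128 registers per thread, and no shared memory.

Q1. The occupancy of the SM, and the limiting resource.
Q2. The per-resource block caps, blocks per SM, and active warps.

Answer: occupancy 27/32, limited by registers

registers: 3 blocks
shared memory: no limit (kernel uses none)
warps: 3 blocks
blocks: 16 blocks

Answer: 3 blocks, 54 active warps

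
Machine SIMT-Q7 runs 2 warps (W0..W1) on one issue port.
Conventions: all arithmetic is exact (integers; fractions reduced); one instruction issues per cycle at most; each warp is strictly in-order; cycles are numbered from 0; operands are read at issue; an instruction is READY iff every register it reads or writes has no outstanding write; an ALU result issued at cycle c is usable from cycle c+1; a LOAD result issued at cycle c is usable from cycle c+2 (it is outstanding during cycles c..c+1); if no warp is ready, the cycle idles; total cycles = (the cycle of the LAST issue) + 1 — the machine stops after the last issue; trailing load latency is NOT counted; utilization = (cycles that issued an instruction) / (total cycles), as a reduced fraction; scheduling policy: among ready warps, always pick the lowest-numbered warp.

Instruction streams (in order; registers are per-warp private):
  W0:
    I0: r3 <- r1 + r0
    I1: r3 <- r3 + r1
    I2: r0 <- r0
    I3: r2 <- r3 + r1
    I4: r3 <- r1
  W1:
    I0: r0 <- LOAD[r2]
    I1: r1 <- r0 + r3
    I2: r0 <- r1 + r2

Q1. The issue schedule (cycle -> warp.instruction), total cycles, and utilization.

cycle 0: W0.I0
cycle 1: W0.I1
cycle 2: W0.I2
cycle 3: W0.I3
cycle 4: W0.I4
cycle 5: W1.I0
cycle 6: idle
cycle 7: W1.I1
cycle 8: W1.I2

Answer: 9 cycles, utilization 8/9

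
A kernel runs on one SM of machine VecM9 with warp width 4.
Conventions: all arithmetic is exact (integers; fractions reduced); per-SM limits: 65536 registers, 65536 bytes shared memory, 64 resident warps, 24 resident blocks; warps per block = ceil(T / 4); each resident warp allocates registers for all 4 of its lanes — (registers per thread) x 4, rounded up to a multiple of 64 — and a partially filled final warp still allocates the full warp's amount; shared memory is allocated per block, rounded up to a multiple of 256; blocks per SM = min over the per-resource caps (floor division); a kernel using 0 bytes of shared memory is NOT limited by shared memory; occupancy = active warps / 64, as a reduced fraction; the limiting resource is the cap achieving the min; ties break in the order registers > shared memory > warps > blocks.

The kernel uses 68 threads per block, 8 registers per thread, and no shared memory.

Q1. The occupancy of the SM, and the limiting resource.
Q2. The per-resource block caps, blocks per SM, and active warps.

Answer: occupancy 51/64, limited by warps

registers: 60 blocks
shared memory: no limit (kernel uses none)
warps: 3 blocks
blocks: 24 blocks

Answer: 3 blocks, 51 active warps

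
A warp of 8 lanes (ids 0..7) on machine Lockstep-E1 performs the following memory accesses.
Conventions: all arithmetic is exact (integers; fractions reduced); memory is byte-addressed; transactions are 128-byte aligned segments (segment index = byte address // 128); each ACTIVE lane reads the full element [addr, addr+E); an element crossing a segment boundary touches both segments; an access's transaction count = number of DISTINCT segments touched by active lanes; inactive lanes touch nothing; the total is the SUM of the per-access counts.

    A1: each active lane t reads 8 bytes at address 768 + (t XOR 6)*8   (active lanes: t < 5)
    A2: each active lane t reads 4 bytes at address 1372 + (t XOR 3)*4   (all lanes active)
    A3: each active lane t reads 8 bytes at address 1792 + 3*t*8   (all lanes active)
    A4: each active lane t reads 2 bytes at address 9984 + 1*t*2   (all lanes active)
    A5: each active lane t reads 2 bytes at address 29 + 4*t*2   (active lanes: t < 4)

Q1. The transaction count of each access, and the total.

A1: 1 transaction
A2: 1 transaction
A3: 2 transactions
A4: 1 transaction
A5: 1 transaction

Answer: 1,1,2,1,1; total 6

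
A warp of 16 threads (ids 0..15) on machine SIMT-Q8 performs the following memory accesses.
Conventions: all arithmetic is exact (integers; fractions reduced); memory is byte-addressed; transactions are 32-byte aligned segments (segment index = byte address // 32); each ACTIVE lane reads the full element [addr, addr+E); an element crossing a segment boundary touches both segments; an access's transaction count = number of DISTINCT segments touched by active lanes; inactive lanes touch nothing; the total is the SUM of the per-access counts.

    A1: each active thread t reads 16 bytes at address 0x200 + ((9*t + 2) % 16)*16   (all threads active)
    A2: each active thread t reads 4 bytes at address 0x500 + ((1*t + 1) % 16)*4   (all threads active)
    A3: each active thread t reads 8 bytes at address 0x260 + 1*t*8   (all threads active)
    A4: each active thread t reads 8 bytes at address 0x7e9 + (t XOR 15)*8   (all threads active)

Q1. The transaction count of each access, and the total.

A1: 8 transactions
A2: 2 transactions
A3: 4 transactions
A4: 5 transactions

Answer: 8,2,4,5; total 19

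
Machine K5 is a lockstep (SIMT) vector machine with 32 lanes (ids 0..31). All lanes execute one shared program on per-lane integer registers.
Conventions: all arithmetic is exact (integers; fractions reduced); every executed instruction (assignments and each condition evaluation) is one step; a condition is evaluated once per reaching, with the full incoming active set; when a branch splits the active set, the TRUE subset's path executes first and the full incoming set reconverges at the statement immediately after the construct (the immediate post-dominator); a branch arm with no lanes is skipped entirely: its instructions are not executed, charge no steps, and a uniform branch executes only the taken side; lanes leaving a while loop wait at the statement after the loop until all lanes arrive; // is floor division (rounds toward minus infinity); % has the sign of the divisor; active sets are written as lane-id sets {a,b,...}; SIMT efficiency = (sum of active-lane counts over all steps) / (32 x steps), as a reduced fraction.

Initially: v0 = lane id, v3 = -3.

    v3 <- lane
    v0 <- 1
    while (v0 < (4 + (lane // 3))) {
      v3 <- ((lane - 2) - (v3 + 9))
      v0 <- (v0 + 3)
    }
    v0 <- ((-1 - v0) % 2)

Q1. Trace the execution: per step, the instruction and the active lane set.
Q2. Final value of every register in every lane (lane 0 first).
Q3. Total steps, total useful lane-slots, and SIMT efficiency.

step 0: v3 <- lane                   {0,1,2,3,4,5,6,7,8,9,10,11,12,13,14,15,16,17,18,19,20,21,22,23,24,25,26,27,28,29,30,31}
step 1: v0 <- 1                      {0,1,2,3,4,5,6,7,8,9,10,11,12,13,14,15,16,17,18,19,20,21,22,23,24,25,26,27,28,29,30,31}
step 2: eval (v0 < (4 + (lane // 3))) {0,1,2,3,4,5,6,7,8,9,10,11,12,13,14,15,16,17,18,19,20,21,22,23,24,25,26,27,28,29,30,31}
step 3: v3 <- ((lane - 2) - (v3 + 9)) {0,1,2,3,4,5,6,7,8,9,10,11,12,13,14,15,16,17,18,19,20,21,22,23,24,25,26,27,28,29,30,31}
step 4: v0 <- (v0 + 3)               {0,1,2,3,4,5,6,7,8,9,10,11,12,13,14,15,16,17,18,19,20,21,22,23,24,25,26,27,28,29,30,31}
step 5: eval (v0 < (4 + (lane // 3))) {0,1,2,3,4,5,6,7,8,9,10,11,12,13,14,15,16,17,18,19,20,21,22,23,24,25,26,27,28,29,30,31}
step 6: v3 <- ((lane - 2) - (v3 + 9)) {3,4,5,6,7,8,9,10,11,12,13,14,15,16,17,18,19,20,21,22,23,24,25,26,27,28,29,30,31}
step 7: v0 <- (v0 + 3)               {3,4,5,6,7,8,9,10,11,12,13,14,15,16,17,18,19,20,21,22,23,24,25,26,27,28,29,30,31}
step 8: eval (v0 < (4 + (lane // 3))) {3,4,5,6,7,8,9,10,11,12,13,14,15,16,17,18,19,20,21,22,23,24,25,26,27,28,29,30,31}
step 9: v3 <- ((lane - 2) - (v3 + 9)) {12,13,14,15,16,17,18,19,20,21,22,23,24,25,26,27,28,29,30,31}
step 10: v0 <- (v0 + 3)               {12,13,14,15,16,17,18,19,20,21,22,23,24,25,26,27,28,29,30,31}
step 11: eval (v0 < (4 + (lane // 3))) {12,13,14,15,16,17,18,19,20,21,22,23,24,25,26,27,28,29,30,31}
step 12: v3 <- ((lane - 2) - (v3 + 9)) {21,22,23,24,25,26,27,28,29,30,31}
step 13: v0 <- (v0 + 3)               {21,22,23,24,25,26,27,28,29,30,31}
step 14: eval (v0 < (4 + (lane // 3))) {21,22,23,24,25,26,27,28,29,30,31}
step 15: v3 <- ((lane - 2) - (v3 + 9)) {30,31}
step 16: v0 <- (v0 + 3)               {30,31}
step 17: eval (v0 < (4 + (lane // 3))) {30,31}
step 18: v0 <- ((-1 - v0) % 2)        {0,1,2,3,4,5,6,7,8,9,10,11,12,13,14,15,16,17,18,19,20,21,22,23,24,25,26,27,28,29,30,31}

Answer: 19 steps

v0: 1,1,1,0,0,0,0,0,0,0,0,0,1,1,1,1,1,1,1,1,1,0,0,0,0,0,0,0,0,0,1,1
v3: -11,-11,-11,3,4,5,6,7,8,9,10,11,-11,-11,-11,-11,-11,-11,-11,-11,-11,21,22,23,24,25,26,27,28,29,-11,-11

steps = 19; useful = 410; efficiency = 410/608 = 205/304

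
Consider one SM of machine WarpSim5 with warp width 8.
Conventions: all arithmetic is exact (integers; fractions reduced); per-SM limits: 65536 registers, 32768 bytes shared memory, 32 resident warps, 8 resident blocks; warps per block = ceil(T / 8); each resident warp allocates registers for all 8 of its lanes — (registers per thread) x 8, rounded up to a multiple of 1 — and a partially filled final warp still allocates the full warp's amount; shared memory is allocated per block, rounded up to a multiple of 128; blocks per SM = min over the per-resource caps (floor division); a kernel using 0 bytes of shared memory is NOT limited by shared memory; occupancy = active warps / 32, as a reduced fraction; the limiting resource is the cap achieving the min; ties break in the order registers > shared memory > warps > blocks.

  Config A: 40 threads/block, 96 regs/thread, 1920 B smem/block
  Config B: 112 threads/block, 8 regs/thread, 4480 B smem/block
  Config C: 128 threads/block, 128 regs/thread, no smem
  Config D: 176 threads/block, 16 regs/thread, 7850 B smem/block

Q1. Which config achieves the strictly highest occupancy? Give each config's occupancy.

occupancies: A 15/16, B 7/8, C 1, D 11/16

Answer: C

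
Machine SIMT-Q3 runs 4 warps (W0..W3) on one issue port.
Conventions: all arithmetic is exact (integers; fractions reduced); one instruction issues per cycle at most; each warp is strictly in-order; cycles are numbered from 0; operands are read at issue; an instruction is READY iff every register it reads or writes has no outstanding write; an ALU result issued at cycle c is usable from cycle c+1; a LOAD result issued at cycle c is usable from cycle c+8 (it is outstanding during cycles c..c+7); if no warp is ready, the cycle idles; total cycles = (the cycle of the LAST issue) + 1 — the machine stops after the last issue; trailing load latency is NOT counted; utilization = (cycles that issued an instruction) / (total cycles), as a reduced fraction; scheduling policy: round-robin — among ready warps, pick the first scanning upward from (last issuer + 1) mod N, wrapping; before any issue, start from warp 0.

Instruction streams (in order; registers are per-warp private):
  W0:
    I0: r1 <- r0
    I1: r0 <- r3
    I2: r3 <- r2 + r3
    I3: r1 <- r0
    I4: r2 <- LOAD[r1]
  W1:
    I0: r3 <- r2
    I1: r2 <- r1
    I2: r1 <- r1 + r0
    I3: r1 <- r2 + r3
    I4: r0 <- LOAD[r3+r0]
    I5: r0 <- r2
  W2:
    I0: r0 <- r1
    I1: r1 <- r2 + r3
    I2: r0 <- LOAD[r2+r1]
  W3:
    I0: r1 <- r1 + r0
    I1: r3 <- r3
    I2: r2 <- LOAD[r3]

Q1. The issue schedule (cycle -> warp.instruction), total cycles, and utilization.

cycle 0: W0.I0
cycle 1: W1.I0
cycle 2: W2.I0
cycle 3: W3.I0
cycle 4: W0.I1
cycle 5: W1.I1
cycle 6: W2.I1
cycle 7: W3.I1
cycle 8: W0.I2
cycle 9: W1.I2
cycle 10: W2.I2
cycle 11: W3.I2
cycle 12: W0.I3
cycle 13: W1.I3
cycle 14: W0.I4
cycle 15: W1.I4
cycle 16: idle
cycle 17: idle
cycle 18: idle
cycle 19: idle
cycle 20: idle
cycle 21: idle
cycle 22: idle
cycle 23: W1.I5

Answer: 24 cycles, utilization 17/24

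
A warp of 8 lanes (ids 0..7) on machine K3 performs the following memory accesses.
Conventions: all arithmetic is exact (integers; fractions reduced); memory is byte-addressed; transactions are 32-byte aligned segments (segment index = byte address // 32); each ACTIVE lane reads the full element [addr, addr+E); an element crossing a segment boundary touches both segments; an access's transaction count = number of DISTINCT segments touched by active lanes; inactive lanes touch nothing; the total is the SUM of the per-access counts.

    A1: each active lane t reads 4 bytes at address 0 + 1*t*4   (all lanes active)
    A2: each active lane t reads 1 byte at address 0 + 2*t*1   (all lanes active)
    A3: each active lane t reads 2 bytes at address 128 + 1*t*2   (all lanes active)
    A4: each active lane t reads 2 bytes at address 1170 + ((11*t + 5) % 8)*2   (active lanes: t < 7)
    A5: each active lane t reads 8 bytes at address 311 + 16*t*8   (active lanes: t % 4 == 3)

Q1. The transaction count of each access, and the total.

A1: 1 transaction
A2: 1 transaction
A3: 1 transaction
A4: 2 transactions
A5: 2 transactions

Answer: 1,1,1,2,2; total 7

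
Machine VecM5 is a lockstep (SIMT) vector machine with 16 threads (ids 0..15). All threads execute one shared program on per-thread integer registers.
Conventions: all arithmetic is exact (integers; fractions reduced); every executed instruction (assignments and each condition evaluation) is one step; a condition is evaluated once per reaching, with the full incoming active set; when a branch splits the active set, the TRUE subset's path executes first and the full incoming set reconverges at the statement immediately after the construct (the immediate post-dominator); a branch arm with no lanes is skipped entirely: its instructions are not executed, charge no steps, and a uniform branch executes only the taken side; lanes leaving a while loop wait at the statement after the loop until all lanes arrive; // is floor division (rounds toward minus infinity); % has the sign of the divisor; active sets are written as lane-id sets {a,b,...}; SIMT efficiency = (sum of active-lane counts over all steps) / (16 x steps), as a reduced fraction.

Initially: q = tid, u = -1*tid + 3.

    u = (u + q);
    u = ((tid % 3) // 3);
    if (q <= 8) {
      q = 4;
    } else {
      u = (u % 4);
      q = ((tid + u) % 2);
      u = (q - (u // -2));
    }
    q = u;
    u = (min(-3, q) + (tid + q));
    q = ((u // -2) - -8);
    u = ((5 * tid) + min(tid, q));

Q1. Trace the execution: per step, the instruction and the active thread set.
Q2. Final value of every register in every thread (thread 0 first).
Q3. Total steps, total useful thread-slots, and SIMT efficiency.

step 0: u <- (u + q)                 {0,1,2,3,4,5,6,7,8,9,10,11,12,13,14,15}
step 1: u <- ((tid % 3) // 3)        {0,1,2,3,4,5,6,7,8,9,10,11,12,13,14,15}
step 2: eval (q <= 8)                {0,1,2,3,4,5,6,7,8,9,10,11,12,13,14,15}
step 3: q <- 4                       {0,1,2,3,4,5,6,7,8}
step 4: u <- (u % 4)                 {9,10,11,12,13,14,15}
step 5: q <- ((tid + u) % 2)         {9,10,11,12,13,14,15}
step 6: u <- (q - (u // -2))         {9,10,11,12,13,14,15}
step 7: q <- u                       {0,1,2,3,4,5,6,7,8,9,10,11,12,13,14,15}
step 8: u <- (min(-3, q) + (tid + q)) {0,1,2,3,4,5,6,7,8,9,10,11,12,13,14,15}
step 9: q <- ((u // -2) - -8)        {0,1,2,3,4,5,6,7,8,9,10,11,12,13,14,15}
step 10: u <- ((5 * tid) + min(tid, q)) {0,1,2,3,4,5,6,7,8,9,10,11,12,13,14,15}

Answer: 11 steps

q: 9,9,8,8,7,7,6,6,5,4,4,3,3,2,2,1
u: 0,6,12,18,24,30,36,41,45,49,54,58,63,67,72,76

steps = 11; useful = 142; efficiency = 142/176 = 71/88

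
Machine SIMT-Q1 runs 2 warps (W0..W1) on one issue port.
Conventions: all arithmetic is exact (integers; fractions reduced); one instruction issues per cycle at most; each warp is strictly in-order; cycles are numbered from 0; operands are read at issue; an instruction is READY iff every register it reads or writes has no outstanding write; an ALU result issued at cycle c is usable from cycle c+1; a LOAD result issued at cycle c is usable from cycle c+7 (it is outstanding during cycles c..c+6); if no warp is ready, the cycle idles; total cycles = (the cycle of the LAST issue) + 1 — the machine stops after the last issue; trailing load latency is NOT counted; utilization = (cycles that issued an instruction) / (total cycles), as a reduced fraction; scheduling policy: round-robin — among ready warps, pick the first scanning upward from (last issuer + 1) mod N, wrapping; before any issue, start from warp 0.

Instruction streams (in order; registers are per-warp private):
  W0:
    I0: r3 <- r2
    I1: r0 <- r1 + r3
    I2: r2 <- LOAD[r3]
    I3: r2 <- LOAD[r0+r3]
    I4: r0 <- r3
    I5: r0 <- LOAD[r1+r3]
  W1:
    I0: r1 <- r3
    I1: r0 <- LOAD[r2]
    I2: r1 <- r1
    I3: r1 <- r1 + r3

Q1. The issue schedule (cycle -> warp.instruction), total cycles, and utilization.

cycle 0: W0.I0
cycle 1: W1.I0
cycle 2: W0.I1
cycle 3: W1.I1
cycle 4: W0.I2
cycle 5: W1.I2
cycle 6: W1.I3
cycle 7: idle
cycle 8: idle
cycle 9: idle
cycle 10: idle
cycle 11: W0.I3
cycle 12: W0.I4
cycle 13: W0.I5

Answer: 14 cycles, utilization 5/7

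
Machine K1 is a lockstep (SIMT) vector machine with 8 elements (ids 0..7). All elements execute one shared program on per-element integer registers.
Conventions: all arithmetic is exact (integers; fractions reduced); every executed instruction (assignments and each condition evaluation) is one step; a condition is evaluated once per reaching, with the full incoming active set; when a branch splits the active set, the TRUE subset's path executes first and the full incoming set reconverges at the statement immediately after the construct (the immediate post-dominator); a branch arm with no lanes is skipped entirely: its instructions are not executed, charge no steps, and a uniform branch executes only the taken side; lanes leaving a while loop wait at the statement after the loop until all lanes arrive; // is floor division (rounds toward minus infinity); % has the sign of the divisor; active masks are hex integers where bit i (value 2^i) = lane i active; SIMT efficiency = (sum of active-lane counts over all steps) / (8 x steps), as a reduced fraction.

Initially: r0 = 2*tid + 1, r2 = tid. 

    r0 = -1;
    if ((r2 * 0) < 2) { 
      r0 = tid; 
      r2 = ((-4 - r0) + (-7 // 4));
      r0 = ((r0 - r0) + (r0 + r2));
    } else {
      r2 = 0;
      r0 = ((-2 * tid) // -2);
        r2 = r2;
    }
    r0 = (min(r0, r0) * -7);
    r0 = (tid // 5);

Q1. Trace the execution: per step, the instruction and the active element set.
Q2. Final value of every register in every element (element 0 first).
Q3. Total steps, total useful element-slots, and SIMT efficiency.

step 0: r0 <- -1                     0xff
step 1: eval ((r2 * 0) < 2)          0xff
step 2: r0 <- tid                    0xff
step 3: r2 <- ((-4 - r0) + (-7 // 4)) 0xff
step 4: r0 <- ((r0 - r0) + (r0 + r2)) 0xff
step 5: r0 <- (min(r0, r0) * -7)     0xff
step 6: r0 <- (tid // 5)             0xff

Answer: 7 steps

r0: 0,0,0,0,0,1,1,1
r2: -6,-7,-8,-9,-10,-11,-12,-13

steps = 7; useful = 56; efficiency = 56/56 = 1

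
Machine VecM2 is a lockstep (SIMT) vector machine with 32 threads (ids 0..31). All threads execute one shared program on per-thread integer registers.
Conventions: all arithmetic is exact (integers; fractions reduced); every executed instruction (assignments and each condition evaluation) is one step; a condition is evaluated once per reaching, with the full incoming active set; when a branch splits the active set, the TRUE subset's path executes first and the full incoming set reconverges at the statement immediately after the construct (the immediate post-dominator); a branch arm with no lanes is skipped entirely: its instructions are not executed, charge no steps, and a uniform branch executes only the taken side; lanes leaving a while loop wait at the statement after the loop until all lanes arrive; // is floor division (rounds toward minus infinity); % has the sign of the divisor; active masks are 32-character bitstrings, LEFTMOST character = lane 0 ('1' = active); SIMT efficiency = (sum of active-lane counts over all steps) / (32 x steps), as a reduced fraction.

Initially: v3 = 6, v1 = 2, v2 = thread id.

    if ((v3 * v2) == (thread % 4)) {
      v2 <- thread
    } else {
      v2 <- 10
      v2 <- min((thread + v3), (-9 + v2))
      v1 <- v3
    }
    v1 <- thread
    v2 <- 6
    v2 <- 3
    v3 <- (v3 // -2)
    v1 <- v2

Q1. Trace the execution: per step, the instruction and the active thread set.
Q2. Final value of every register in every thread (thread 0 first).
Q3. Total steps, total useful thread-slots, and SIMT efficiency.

step 0: eval ((v3 * v2) == (thread % 4)) 11111111111111111111111111111111
step 1: v2 <- thread                 10000000000000000000000000000000
step 2: v2 <- 10                     01111111111111111111111111111111
step 3: v2 <- min((thread + v3), (-9 + v2)) 01111111111111111111111111111111
step 4: v1 <- v3                     01111111111111111111111111111111
step 5: v1 <- thread                 11111111111111111111111111111111
step 6: v2 <- 6                      11111111111111111111111111111111
step 7: v2 <- 3                      11111111111111111111111111111111
step 8: v3 <- (v3 // -2)             11111111111111111111111111111111
step 9: v1 <- v2                     11111111111111111111111111111111

Answer: 10 steps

v3: -3,-3,-3,-3,-3,-3,-3,-3,-3,-3,-3,-3,-3,-3,-3,-3,-3,-3,-3,-3,-3,-3,-3,-3,-3,-3,-3,-3,-3,-3,-3,-3
v1: 3,3,3,3,3,3,3,3,3,3,3,3,3,3,3,3,3,3,3,3,3,3,3,3,3,3,3,3,3,3,3,3
v2: 3,3,3,3,3,3,3,3,3,3,3,3,3,3,3,3,3,3,3,3,3,3,3,3,3,3,3,3,3,3,3,3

steps = 10; useful = 286; efficiency = 286/320 = 143/160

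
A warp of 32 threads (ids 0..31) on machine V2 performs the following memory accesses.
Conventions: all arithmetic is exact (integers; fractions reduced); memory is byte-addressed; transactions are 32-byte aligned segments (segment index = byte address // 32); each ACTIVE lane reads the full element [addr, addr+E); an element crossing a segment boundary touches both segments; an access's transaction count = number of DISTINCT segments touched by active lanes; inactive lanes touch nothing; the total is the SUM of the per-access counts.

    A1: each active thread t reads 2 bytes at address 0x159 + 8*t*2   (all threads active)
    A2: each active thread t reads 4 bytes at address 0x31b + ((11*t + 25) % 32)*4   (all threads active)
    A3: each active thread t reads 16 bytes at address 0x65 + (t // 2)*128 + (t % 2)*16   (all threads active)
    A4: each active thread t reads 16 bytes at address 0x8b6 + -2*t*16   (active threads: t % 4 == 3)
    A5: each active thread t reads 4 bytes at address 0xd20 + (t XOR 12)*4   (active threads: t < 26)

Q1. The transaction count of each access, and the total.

A1: 17 transactions
A2: 5 transactions
A3: 32 transactions
A4: 16 transactions
A5: 4 transactions

Answer: 17,5,32,16,4; total 74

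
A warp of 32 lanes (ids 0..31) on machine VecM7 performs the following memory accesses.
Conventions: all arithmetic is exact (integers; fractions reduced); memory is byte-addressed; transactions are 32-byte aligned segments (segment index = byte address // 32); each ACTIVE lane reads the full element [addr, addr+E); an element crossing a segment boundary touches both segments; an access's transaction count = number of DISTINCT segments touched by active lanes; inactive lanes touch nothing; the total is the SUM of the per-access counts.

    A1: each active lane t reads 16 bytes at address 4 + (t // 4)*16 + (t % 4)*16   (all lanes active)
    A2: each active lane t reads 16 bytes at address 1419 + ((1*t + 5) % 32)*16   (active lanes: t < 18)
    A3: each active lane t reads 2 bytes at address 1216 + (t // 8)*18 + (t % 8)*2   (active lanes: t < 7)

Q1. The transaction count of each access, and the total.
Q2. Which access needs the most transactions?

A1: 6 transactions
A2: 10 transactions
A3: 1 transaction

Answer: 6,10,1; total 17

Answer: A2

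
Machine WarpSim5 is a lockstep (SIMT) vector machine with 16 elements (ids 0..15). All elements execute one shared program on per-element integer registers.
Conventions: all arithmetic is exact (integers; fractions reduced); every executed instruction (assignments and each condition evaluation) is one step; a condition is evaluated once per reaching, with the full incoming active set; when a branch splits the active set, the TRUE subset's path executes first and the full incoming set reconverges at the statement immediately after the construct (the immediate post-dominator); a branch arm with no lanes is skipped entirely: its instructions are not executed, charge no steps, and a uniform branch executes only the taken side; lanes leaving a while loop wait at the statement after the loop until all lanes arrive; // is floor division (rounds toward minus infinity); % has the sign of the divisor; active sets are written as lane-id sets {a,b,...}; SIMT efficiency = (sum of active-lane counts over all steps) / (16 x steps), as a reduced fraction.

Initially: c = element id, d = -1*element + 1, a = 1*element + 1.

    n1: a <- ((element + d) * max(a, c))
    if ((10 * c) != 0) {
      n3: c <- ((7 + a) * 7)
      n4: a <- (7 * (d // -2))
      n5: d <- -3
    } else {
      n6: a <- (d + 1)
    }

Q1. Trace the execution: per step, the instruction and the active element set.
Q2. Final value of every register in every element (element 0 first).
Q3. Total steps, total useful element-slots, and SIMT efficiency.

step 0: a <- ((element + d) * max(a, c)) {0,1,2,3,4,5,6,7,8,9,10,11,12,13,14,15}
step 1: eval ((10 * c) != 0)         {0,1,2,3,4,5,6,7,8,9,10,11,12,13,14,15}
step 2: c <- ((7 + a) * 7)           {1,2,3,4,5,6,7,8,9,10,11,12,13,14,15}
step 3: a <- (7 * (d // -2))         {1,2,3,4,5,6,7,8,9,10,11,12,13,14,15}
step 4: d <- -3                      {1,2,3,4,5,6,7,8,9,10,11,12,13,14,15}
step 5: a <- (d + 1)                 {0}

Answer: 6 steps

c: 0,63,70,77,84,91,98,105,112,119,126,133,140,147,154,161
d: 1,-3,-3,-3,-3,-3,-3,-3,-3,-3,-3,-3,-3,-3,-3,-3
a: 2,0,0,7,7,14,14,21,21,28,28,35,35,42,42,49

steps = 6; useful = 78; efficiency = 78/96 = 13/16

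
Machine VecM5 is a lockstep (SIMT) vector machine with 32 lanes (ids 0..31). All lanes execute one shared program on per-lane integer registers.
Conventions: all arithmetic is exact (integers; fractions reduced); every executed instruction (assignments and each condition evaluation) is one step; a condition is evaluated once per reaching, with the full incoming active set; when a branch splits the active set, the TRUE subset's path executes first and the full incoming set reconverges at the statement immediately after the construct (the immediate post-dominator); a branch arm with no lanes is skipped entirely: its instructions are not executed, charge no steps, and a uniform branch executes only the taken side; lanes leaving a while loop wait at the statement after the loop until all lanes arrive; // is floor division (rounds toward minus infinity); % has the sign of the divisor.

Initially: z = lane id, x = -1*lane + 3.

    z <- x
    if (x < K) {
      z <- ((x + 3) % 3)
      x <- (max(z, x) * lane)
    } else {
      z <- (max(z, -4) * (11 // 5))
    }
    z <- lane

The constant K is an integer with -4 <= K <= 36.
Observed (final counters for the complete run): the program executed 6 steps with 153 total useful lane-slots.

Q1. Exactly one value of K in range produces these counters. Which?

Answer: K = -3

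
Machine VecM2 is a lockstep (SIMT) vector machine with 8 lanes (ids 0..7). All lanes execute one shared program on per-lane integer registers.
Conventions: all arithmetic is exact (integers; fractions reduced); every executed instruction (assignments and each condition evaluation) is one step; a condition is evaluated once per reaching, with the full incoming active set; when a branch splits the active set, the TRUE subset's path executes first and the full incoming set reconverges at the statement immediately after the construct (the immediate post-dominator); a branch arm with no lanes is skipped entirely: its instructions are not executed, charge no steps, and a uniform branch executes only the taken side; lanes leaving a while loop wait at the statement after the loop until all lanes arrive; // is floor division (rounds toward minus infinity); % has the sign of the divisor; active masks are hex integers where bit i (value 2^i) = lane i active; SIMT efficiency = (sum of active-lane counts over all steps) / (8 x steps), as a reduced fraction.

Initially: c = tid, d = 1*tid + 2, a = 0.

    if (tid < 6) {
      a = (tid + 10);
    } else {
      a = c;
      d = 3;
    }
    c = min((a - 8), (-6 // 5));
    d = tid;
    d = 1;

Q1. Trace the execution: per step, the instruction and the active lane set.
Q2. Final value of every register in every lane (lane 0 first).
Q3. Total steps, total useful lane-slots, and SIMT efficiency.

step 0: eval (tid < 6)               0xff
step 1: a <- (tid + 10)              0x3f
step 2: a <- c                       0xc0
step 3: d <- 3                       0xc0
step 4: c <- min((a - 8), (-6 // 5)) 0xff
step 5: d <- tid                     0xff
step 6: d <- 1                       0xff

Answer: 7 steps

c: -2,-2,-2,-2,-2,-2,-2,-2
d: 1,1,1,1,1,1,1,1
a: 10,11,12,13,14,15,6,7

steps = 7; useful = 42; efficiency = 42/56 = 3/4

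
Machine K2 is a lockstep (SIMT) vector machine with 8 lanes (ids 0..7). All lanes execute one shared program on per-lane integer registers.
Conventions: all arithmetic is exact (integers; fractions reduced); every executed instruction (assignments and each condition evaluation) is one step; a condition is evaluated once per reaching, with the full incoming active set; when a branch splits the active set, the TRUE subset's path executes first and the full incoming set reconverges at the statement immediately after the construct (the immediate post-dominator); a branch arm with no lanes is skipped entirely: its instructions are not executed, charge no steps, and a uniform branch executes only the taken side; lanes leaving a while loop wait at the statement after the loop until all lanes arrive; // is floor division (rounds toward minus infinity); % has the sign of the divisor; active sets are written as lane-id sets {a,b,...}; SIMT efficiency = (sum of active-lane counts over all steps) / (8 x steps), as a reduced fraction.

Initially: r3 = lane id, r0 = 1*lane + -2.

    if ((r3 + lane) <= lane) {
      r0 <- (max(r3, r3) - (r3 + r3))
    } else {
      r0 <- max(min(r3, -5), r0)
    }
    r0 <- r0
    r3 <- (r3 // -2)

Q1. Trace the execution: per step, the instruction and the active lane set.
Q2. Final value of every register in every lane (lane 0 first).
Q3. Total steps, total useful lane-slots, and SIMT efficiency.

step 0: eval ((r3 + lane) <= lane)   {0,1,2,3,4,5,6,7}
step 1: r0 <- (max(r3, r3) - (r3 + r3)) {0}
step 2: r0 <- max(min(r3, -5), r0)   {1,2,3,4,5,6,7}
step 3: r0 <- r0                     {0,1,2,3,4,5,6,7}
step 4: r3 <- (r3 // -2)             {0,1,2,3,4,5,6,7}

Answer: 5 steps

r3: 0,-1,-1,-2,-2,-3,-3,-4
r0: 0,-1,0,1,2,3,4,5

steps = 5; useful = 32; efficiency = 32/40 = 4/5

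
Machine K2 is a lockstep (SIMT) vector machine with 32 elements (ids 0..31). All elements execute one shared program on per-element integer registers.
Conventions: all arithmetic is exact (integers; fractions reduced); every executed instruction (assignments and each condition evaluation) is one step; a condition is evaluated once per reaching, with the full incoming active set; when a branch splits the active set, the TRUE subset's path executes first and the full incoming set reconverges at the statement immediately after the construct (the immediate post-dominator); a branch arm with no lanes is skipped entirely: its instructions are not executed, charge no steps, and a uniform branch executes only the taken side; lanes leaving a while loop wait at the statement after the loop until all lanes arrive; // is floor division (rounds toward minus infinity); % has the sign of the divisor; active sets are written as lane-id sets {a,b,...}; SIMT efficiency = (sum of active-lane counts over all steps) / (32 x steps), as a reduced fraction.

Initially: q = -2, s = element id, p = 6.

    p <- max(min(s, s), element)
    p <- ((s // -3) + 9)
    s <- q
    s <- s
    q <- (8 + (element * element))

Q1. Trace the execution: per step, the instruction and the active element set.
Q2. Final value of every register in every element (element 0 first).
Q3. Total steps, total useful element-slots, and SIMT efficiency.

step 0: p <- max(min(s, s), element) {0,1,2,3,4,5,6,7,8,9,10,11,12,13,14,15,16,17,18,19,20,21,22,23,24,25,26,27,28,29,30,31}
step 1: p <- ((s // -3) + 9)         {0,1,2,3,4,5,6,7,8,9,10,11,12,13,14,15,16,17,18,19,20,21,22,23,24,25,26,27,28,29,30,31}
step 2: s <- q                       {0,1,2,3,4,5,6,7,8,9,10,11,12,13,14,15,16,17,18,19,20,21,22,23,24,25,26,27,28,29,30,31}
step 3: s <- s                       {0,1,2,3,4,5,6,7,8,9,10,11,12,13,14,15,16,17,18,19,20,21,22,23,24,25,26,27,28,29,30,31}
step 4: q <- (8 + (element * element)) {0,1,2,3,4,5,6,7,8,9,10,11,12,13,14,15,16,17,18,19,20,21,22,23,24,25,26,27,28,29,30,31}

Answer: 5 steps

q: 8,9,12,17,24,33,44,57,72,89,108,129,152,177,204,233,264,297,332,369,408,449,492,537,584,633,684,737,792,849,908,969
s: -2,-2,-2,-2,-2,-2,-2,-2,-2,-2,-2,-2,-2,-2,-2,-2,-2,-2,-2,-2,-2,-2,-2,-2,-2,-2,-2,-2,-2,-2,-2,-2
p: 9,8,8,8,7,7,7,6,6,6,5,5,5,4,4,4,3,3,3,2,2,2,1,1,1,0,0,0,-1,-1,-1,-2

steps = 5; useful = 160; efficiency = 160/160 = 1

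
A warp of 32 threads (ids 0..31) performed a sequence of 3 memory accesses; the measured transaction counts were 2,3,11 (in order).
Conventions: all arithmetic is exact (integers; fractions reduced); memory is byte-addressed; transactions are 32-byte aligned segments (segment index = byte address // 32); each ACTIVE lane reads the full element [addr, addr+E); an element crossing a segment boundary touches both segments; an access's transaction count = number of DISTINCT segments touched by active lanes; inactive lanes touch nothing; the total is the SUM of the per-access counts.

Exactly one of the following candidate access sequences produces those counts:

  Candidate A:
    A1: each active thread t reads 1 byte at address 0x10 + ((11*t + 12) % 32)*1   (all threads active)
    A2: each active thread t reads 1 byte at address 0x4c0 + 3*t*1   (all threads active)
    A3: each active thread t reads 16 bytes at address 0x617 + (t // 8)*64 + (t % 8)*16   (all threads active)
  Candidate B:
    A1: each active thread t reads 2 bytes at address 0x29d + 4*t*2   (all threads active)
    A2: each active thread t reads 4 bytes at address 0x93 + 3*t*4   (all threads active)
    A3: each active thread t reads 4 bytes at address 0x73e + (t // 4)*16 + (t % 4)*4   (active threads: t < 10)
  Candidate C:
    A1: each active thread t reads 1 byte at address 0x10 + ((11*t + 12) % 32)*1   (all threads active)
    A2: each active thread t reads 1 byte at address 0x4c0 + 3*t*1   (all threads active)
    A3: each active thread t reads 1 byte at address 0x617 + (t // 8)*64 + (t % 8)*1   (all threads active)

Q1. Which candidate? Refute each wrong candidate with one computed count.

B: A1 gives 9 transactions, not 2
C: A3 gives 4 transactions, not 11
A: all counts match (2,3,11)

Answer: A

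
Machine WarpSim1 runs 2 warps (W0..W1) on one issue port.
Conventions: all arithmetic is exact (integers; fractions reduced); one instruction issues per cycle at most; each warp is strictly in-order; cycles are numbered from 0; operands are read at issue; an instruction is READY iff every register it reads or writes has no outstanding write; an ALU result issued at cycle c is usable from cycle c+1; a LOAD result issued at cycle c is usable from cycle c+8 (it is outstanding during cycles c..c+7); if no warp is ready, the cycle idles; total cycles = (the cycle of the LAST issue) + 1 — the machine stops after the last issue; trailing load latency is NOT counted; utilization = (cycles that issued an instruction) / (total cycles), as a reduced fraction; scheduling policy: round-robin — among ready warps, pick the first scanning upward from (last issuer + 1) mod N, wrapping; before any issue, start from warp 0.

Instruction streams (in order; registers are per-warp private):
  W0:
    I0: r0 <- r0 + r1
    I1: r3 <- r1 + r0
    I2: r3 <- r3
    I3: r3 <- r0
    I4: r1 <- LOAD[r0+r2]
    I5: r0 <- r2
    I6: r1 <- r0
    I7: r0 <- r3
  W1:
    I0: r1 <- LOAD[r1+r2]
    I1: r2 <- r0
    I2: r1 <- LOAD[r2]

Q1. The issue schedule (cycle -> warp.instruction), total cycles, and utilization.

cycle 0: W0.I0
cycle 1: W1.I0
cycle 2: W0.I1
cycle 3: W1.I1
cycle 4: W0.I2
cycle 5: W0.I3
cycle 6: W0.I4
cycle 7: W0.I5
cycle 8: idle
cycle 9: W1.I2
cycle 10: idle
cycle 11: idle
cycle 12: idle
cycle 13: idle
cycle 14: W0.I6
cycle 15: W0.I7

Answer: 16 cycles, utilization 11/16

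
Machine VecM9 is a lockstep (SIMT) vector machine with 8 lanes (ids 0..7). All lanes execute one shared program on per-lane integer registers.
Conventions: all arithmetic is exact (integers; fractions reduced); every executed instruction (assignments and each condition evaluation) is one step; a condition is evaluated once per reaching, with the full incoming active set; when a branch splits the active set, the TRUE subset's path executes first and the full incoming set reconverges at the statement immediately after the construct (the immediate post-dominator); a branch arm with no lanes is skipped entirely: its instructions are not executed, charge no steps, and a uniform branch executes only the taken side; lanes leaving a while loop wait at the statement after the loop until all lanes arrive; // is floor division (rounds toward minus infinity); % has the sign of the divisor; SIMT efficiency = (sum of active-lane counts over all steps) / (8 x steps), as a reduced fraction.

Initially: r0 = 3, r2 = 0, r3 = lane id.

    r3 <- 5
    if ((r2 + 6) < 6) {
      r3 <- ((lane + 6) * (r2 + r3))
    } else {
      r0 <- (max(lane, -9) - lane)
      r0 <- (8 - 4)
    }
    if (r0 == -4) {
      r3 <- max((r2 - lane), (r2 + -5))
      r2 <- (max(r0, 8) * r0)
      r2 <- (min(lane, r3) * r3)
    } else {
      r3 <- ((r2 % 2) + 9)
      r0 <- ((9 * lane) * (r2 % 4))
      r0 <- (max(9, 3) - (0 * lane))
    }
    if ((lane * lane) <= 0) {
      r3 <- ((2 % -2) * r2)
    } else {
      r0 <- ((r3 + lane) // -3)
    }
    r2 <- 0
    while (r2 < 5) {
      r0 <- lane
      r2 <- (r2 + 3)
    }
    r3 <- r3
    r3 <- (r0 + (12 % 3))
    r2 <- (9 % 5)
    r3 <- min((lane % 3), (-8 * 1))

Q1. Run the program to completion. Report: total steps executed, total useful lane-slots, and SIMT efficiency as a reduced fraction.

Answer: 23 steps, 176 useful, 22/23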